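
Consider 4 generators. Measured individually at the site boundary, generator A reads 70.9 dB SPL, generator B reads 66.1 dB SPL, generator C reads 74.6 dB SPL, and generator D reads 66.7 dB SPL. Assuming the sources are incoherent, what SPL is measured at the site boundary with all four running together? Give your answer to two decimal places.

Uncorrelated sources add in intensity (power), not in dB.
L_total = 10·log₁₀(10^(70.9/10) + 10^(66.1/10) + 10^(74.6/10) + 10^(66.7/10)) = 10·log₁₀(49890000) = 76.98 dB SPL.

76.98 dB SPL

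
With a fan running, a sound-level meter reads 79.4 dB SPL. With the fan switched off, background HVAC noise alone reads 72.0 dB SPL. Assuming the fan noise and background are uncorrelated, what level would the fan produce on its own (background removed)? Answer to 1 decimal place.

Subtract intensities: L_src = 10·log₁₀(10^(L_total/10) − 10^(L_bg/10)).
L_src = 10·log₁₀(10^(79.4/10) − 10^(72.0/10)) = 10·log₁₀(71250000) = 78.5 dB SPL.

78.5 dB SPL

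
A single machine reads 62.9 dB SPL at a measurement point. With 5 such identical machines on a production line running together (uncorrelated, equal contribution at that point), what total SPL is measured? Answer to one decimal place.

69.9 dB SPL

5 equal incoherent sources raise the level by 10·log₁₀(5) = 6.99 dB.
L_total = 62.9 + 6.99 = 69.9 dB SPL.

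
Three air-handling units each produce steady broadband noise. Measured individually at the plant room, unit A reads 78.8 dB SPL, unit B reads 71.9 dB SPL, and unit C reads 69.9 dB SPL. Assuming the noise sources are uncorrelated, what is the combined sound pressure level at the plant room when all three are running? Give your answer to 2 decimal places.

Uncorrelated sources add in intensity (power), not in dB.
L_total = 10·log₁₀(10^(78.8/10) + 10^(71.9/10) + 10^(69.9/10)) = 10·log₁₀(101100000) = 80.05 dB SPL.

80.05 dB SPL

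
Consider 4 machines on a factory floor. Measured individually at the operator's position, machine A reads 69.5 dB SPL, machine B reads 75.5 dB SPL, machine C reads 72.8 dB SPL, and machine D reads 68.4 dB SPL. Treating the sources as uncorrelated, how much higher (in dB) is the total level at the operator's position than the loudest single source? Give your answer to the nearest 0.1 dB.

3.0 dB

Add the sources as powers (linear), then convert back to dB:
L_total = 10·log₁₀(10^(69.5/10) + 10^(75.5/10) + 10^(72.8/10) + 10^(68.4/10)) = 78.47 dB SPL.
Excess over the loudest (75.5 dB): 78.47 − 75.5 = 3.0 dB.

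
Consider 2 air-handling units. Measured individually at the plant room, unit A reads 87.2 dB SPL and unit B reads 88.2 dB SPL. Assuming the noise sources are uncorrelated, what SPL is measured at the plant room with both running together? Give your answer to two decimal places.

Incoherent sources sum as intensities:
L_total = 10·log₁₀(10^(87.2/10) + 10^(88.2/10)) = 10·log₁₀(1186000000) = 90.74 dB SPL.

90.74 dB SPL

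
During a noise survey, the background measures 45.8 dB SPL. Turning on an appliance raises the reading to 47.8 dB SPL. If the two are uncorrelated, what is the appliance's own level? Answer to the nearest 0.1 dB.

Remove the background by subtracting linear intensities:
L_src = 10·log₁₀(10^(47.8/10) − 10^(45.8/10)) = 10·log₁₀(22240) = 43.5 dB SPL.

43.5 dB SPL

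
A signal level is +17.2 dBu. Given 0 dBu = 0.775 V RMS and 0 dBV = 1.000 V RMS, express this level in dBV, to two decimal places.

+14.99 dBV

The offset between the scales is 20·log₁₀(0.775/1.000) = −2.214 dB.
So dBV = +17.2 − 2.214 = +14.99 dBV.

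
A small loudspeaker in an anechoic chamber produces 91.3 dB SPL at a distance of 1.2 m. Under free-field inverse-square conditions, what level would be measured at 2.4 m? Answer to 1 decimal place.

85.3 dB SPL

Inverse-square spreading gives ΔL = −20·log₁₀(d₂/d₁).
ΔL = −20·log₁₀(2.4/1.2) = -6.02 dB, so L₂ = 91.3 + (-6.02) = 85.3 dB SPL.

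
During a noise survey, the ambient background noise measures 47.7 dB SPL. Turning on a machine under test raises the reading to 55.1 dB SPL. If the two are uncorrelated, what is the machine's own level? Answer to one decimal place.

Background correction is a power subtraction:
L_src = 10·log₁₀(10^(55.1/10) − 10^(47.7/10)) = 10·log₁₀(264700) = 54.2 dB SPL.

54.2 dB SPL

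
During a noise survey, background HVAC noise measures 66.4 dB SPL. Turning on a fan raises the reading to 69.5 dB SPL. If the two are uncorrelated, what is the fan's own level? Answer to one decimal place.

66.6 dB SPL

Background correction is a power subtraction:
L_src = 10·log₁₀(10^(69.5/10) − 10^(66.4/10)) = 10·log₁₀(4547000) = 66.6 dB SPL.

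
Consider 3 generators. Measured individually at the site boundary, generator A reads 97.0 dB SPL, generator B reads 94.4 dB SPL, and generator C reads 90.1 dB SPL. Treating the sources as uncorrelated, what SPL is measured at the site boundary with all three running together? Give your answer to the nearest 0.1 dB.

99.4 dB SPL

Uncorrelated sources add in intensity (power), not in dB.
L_total = 10·log₁₀(10^(97.0/10) + 10^(94.4/10) + 10^(90.1/10)) = 10·log₁₀(8789000000) = 99.4 dB SPL.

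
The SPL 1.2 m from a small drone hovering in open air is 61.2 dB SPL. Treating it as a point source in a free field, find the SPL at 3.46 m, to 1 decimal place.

Free-field point source: level drops by 20·log₁₀ of the distance ratio.
ΔL = −20·log₁₀(3.46/1.2) = -9.20 dB, so L₂ = 61.2 + (-9.20) = 52.0 dB SPL.

52.0 dB SPL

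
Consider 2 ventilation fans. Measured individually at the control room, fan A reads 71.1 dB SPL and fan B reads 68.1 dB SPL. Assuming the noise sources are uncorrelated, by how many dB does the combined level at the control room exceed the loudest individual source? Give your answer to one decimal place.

1.8 dB

Incoherent sources sum as intensities:
L_total = 10·log₁₀(10^(71.1/10) + 10^(68.1/10)) = 72.86 dB SPL.
Excess over the loudest (71.1 dB): 72.86 − 71.1 = 1.8 dB.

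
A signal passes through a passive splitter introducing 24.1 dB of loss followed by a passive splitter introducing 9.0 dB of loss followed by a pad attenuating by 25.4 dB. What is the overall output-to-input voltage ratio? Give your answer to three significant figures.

0.00119

Net gain = (−24.1) + (−9.0) + (−25.4) = -58.5 dB.
Voltage ratio = 10^(-58.5/20) = 0.00119.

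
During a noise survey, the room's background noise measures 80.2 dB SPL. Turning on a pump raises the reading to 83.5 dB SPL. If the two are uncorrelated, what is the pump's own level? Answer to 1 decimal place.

80.8 dB SPL

Subtract intensities: L_src = 10·log₁₀(10^(L_total/10) − 10^(L_bg/10)).
L_src = 10·log₁₀(10^(83.5/10) − 10^(80.2/10)) = 10·log₁₀(119200000) = 80.8 dB SPL.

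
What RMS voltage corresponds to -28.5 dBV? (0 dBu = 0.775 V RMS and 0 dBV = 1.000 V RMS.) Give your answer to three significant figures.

0.0376 V

V = 1.000 V × 10^(-28.5/20).
= 1.000 × 0.03758 = 0.0376 V.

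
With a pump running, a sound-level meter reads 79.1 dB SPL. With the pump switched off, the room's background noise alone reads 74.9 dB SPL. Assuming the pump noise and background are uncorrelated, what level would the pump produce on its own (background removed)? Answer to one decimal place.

Remove the background by subtracting linear intensities:
L_src = 10·log₁₀(10^(79.1/10) − 10^(74.9/10)) = 10·log₁₀(50380000) = 77.0 dB SPL.

77.0 dB SPL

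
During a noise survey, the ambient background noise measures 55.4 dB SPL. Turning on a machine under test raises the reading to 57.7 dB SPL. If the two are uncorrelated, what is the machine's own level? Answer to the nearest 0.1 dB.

Remove the background by subtracting linear intensities:
L_src = 10·log₁₀(10^(57.7/10) − 10^(55.4/10)) = 10·log₁₀(242100) = 53.8 dB SPL.

53.8 dB SPL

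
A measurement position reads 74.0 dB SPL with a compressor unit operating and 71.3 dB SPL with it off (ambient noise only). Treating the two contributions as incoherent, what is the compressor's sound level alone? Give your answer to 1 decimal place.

Background correction is a power subtraction:
L_src = 10·log₁₀(10^(74.0/10) − 10^(71.3/10)) = 10·log₁₀(11630000) = 70.7 dB SPL.

70.7 dB SPL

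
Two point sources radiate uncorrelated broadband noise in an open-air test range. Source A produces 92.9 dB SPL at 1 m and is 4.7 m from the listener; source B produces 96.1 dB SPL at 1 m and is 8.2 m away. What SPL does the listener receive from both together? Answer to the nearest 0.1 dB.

At the listener: L_A = 92.9 − 20·log₁₀(4.7) = 79.46 dB; L_B = 96.1 − 20·log₁₀(8.2) = 77.82 dB.
Combined: 10·log₁₀(10^(79.46/10)+10^(77.82/10)) = 81.7 dB SPL.

81.7 dB SPL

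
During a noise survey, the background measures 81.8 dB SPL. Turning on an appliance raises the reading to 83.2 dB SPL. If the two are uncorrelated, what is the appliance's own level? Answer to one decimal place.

77.6 dB SPL

Remove the background by subtracting linear intensities:
L_src = 10·log₁₀(10^(83.2/10) − 10^(81.8/10)) = 10·log₁₀(57570000) = 77.6 dB SPL.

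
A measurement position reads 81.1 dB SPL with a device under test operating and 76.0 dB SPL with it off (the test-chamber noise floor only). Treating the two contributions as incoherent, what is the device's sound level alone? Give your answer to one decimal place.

Subtract intensities: L_src = 10·log₁₀(10^(L_total/10) − 10^(L_bg/10)).
L_src = 10·log₁₀(10^(81.1/10) − 10^(76.0/10)) = 10·log₁₀(89010000) = 79.5 dB SPL.

79.5 dB SPL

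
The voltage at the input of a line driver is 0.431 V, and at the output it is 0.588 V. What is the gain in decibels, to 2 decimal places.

2.70 dB

Voltage ratio → dB uses the 20·log₁₀ form:
20·log₁₀(0.588/0.431) = 20·log₁₀(1.364) = 2.70 dB.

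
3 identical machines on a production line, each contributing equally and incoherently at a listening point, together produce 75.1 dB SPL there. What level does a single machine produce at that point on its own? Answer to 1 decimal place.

3 equal incoherent sources add 10·log₁₀(3) = 4.77 dB over one source.
L_one = 75.1 − 4.77 = 70.3 dB SPL.

70.3 dB SPL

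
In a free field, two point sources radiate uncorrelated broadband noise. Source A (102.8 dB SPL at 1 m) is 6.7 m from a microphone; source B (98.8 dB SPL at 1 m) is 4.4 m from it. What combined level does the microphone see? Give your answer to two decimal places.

89.12 dB SPL

At the listener: L_A = 102.8 − 20·log₁₀(6.7) = 86.279 dB; L_B = 98.8 − 20·log₁₀(4.4) = 85.931 dB.
Combined: 10·log₁₀(10^(86.279/10)+10^(85.931/10)) = 89.12 dB SPL.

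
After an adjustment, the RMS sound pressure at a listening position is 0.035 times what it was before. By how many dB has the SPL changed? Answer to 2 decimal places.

-29.12 dB

Sound pressure is an amplitude quantity: ΔL = 20·log₁₀(p₂/p₁).
20·log₁₀(0.035) = -29.12 dB.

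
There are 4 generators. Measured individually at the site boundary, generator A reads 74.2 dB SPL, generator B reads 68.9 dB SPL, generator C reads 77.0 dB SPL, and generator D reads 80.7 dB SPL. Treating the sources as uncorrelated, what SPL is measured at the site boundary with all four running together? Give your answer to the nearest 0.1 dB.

Add the sources as powers (linear), then convert back to dB:
L_total = 10·log₁₀(10^(74.2/10) + 10^(68.9/10) + 10^(77.0/10) + 10^(80.7/10)) = 10·log₁₀(201700000) = 83.0 dB SPL.

83.0 dB SPL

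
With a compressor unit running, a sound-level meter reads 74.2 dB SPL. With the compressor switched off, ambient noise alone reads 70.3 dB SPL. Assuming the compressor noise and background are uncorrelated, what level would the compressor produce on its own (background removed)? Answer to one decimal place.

Subtract intensities: L_src = 10·log₁₀(10^(L_total/10) − 10^(L_bg/10)).
L_src = 10·log₁₀(10^(74.2/10) − 10^(70.3/10)) = 10·log₁₀(15590000) = 71.9 dB SPL.

71.9 dB SPL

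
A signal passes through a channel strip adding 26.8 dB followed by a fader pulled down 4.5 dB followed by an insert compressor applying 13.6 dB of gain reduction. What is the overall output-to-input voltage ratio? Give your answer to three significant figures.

Net gain = 26.8 + (−4.5) + (−13.6) = 8.7 dB.
Voltage ratio = 10^(8.7/20) = 2.72.

2.72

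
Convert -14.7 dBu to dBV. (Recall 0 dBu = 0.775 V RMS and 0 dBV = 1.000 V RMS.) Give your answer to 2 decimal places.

The offset between the scales is 20·log₁₀(0.775/1.000) = −2.214 dB.
So dBV = -14.7 − 2.214 = -16.91 dBV.

-16.91 dBV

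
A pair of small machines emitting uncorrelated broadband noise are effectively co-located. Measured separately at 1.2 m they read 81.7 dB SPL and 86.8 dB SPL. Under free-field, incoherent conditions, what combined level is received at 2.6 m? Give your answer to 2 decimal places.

Combined at 1.2 m: 10·log₁₀(10^(81.7/10)+10^(86.8/10)) = 87.969 dB SPL.
Then apply −20·log₁₀(2.6/1.2) = -6.716 dB → 81.25 dB SPL.

81.25 dB SPL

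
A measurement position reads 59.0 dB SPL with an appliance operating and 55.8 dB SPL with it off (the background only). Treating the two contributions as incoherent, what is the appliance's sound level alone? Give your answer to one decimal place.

Remove the background by subtracting linear intensities:
L_src = 10·log₁₀(10^(59.0/10) − 10^(55.8/10)) = 10·log₁₀(414100) = 56.2 dB SPL.

56.2 dB SPL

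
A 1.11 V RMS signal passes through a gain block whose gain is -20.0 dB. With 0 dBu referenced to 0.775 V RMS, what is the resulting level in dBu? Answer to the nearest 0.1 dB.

-16.9 dBu

Input level: 20·log₁₀(1.11/0.775) = 3.12 dBu.
Output: 3.12 − 20.0 = -16.9 dBu.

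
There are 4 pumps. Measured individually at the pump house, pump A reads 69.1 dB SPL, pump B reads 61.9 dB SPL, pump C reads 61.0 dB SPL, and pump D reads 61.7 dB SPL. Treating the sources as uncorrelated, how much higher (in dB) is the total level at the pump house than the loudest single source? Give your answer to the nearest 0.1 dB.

1.8 dB

Uncorrelated sources add in intensity (power), not in dB.
L_total = 10·log₁₀(10^(69.1/10) + 10^(61.9/10) + 10^(61.0/10) + 10^(61.7/10)) = 70.94 dB SPL.
Excess over the loudest (69.1 dB): 70.94 − 69.1 = 1.8 dB.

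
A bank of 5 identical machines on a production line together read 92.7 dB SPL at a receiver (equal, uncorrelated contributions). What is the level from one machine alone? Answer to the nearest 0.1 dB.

5 equal incoherent sources add 10·log₁₀(5) = 6.99 dB over one source.
L_one = 92.7 − 6.99 = 85.7 dB SPL.

85.7 dB SPL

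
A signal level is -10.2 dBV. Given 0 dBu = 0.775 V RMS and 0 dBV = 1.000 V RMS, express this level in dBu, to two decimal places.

The offset between the scales is 20·log₁₀(0.775/1.000) = −2.214 dB.
So dBu = -10.2 + 2.214 = -7.99 dBu.

-7.99 dBu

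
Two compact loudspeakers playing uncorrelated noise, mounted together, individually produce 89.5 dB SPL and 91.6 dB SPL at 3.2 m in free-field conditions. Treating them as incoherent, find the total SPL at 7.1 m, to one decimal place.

86.8 dB SPL

Combined at 3.2 m: 10·log₁₀(10^(89.5/10)+10^(91.6/10)) = 93.69 dB SPL.
Then apply −20·log₁₀(7.1/3.2) = -6.92 dB → 86.8 dB SPL.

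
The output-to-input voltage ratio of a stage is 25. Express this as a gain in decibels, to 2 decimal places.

Voltage is an amplitude quantity, so gain = 20·log₁₀(V_out/V_in).
20·log₁₀(25) = 27.96 dB.

27.96 dB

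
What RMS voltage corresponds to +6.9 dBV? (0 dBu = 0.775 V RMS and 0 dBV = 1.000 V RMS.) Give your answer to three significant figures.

V = 1.000 V × 10^(+6.9/20).
= 1.000 × 2.213 = 2.21 V.

2.21 V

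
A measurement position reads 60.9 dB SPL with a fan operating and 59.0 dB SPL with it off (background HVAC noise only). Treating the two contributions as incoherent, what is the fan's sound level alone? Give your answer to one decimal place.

56.4 dB SPL

Remove the background by subtracting linear intensities:
L_src = 10·log₁₀(10^(60.9/10) − 10^(59.0/10)) = 10·log₁₀(435900) = 56.4 dB SPL.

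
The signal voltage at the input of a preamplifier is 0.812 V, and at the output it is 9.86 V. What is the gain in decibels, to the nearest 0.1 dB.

21.7 dB

Voltage ratio → dB uses the 20·log₁₀ form:
20·log₁₀(9.86/0.812) = 20·log₁₀(12.14) = 21.7 dB.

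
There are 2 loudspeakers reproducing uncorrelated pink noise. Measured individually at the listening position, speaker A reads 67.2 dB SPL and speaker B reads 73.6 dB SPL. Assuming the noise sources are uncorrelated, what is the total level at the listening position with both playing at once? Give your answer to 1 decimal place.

Add the sources as powers (linear), then convert back to dB:
L_total = 10·log₁₀(10^(67.2/10) + 10^(73.6/10)) = 10·log₁₀(28160000) = 74.5 dB SPL.

74.5 dB SPL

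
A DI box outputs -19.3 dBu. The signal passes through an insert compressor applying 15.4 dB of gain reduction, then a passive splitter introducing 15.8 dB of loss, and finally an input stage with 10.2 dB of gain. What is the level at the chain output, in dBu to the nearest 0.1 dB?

Gain stages sum in dB:
-19.3 − 15.4 − 15.8 + 10.2 = -40.3 dBu.

-40.3 dBu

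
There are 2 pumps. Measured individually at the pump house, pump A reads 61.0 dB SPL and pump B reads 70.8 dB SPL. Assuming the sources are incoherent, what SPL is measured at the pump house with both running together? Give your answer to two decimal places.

Add the sources as powers (linear), then convert back to dB:
L_total = 10·log₁₀(10^(61.0/10) + 10^(70.8/10)) = 10·log₁₀(13280000) = 71.23 dB SPL.

71.23 dB SPL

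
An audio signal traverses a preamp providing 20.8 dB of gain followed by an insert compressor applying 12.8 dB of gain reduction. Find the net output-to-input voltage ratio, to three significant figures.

2.51

Net gain = 20.8 + (−12.8) = 8.0 dB.
Voltage ratio = 10^(8.0/20) = 2.51.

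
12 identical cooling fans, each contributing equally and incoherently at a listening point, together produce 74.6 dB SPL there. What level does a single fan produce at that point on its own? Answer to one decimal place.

12 equal incoherent sources add 10·log₁₀(12) = 10.79 dB over one source.
L_one = 74.6 − 10.79 = 63.8 dB SPL.

63.8 dB SPL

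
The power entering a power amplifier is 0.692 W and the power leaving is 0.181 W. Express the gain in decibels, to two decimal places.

Power is a power quantity, so gain = 10·log₁₀(P_out/P_in).
10·log₁₀(0.181/0.692) = 10·log₁₀(0.2616) = -5.82 dB.

-5.82 dB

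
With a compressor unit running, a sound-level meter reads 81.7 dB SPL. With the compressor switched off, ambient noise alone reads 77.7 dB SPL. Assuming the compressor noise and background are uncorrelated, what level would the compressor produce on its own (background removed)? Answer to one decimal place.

79.5 dB SPL

Background correction is a power subtraction:
L_src = 10·log₁₀(10^(81.7/10) − 10^(77.7/10)) = 10·log₁₀(89030000) = 79.5 dB SPL.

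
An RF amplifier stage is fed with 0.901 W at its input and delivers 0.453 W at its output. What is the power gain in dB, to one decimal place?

Power is a power quantity, so gain = 10·log₁₀(P_out/P_in).
10·log₁₀(0.453/0.901) = 10·log₁₀(0.5028) = -3.0 dB.

-3.0 dB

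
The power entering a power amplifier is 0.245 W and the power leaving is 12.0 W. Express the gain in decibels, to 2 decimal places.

Power ratio → dB uses the 10·log₁₀ form:
10·log₁₀(12.0/0.245) = 10·log₁₀(48.98) = 16.90 dB.

16.90 dB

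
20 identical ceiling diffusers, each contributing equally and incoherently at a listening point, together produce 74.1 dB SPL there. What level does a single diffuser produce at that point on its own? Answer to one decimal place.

61.1 dB SPL

20 equal incoherent sources add 10·log₁₀(20) = 13.01 dB over one source.
L_one = 74.1 − 13.01 = 61.1 dB SPL.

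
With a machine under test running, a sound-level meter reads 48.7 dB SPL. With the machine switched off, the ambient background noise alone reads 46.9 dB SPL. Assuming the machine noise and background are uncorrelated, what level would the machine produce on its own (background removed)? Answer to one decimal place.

Remove the background by subtracting linear intensities:
L_src = 10·log₁₀(10^(48.7/10) − 10^(46.9/10)) = 10·log₁₀(25150) = 44.0 dB SPL.

44.0 dB SPL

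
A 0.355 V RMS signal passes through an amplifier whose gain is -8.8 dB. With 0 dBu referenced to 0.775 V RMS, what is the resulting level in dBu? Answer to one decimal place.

Input level: 20·log₁₀(0.355/0.775) = -6.78 dBu.
Output: -6.78 − 8.8 = -15.6 dBu.

-15.6 dBu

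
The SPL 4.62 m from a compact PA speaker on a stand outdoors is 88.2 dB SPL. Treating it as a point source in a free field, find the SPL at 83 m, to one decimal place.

63.1 dB SPL

For a point source in a free field, ΔL = −20·log₁₀(d₂/d₁).
ΔL = −20·log₁₀(83/4.62) = -25.09 dB, so L₂ = 88.2 + (-25.09) = 63.1 dB SPL.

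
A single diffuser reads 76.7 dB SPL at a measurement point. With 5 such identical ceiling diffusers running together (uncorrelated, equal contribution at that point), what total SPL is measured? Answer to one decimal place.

83.7 dB SPL

5 equal incoherent sources raise the level by 10·log₁₀(5) = 6.99 dB.
L_total = 76.7 + 6.99 = 83.7 dB SPL.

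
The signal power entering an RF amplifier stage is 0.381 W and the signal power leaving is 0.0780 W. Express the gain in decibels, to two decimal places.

Power ratio → dB uses the 10·log₁₀ form:
10·log₁₀(0.0780/0.381) = 10·log₁₀(0.2047) = -6.89 dB.

-6.89 dB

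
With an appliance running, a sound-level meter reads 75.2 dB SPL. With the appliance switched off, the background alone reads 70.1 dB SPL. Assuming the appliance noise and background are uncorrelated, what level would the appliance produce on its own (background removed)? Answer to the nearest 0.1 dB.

Subtract intensities: L_src = 10·log₁₀(10^(L_total/10) − 10^(L_bg/10)).
L_src = 10·log₁₀(10^(75.2/10) − 10^(70.1/10)) = 10·log₁₀(22880000) = 73.6 dB SPL.

73.6 dB SPL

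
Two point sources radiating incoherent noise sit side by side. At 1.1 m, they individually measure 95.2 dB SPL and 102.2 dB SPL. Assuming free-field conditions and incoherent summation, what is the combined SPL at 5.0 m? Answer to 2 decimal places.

Combined at 1.1 m: 10·log₁₀(10^(95.2/10)+10^(102.2/10)) = 102.990 dB SPL.
Then apply −20·log₁₀(5.0/1.1) = -13.152 dB → 89.84 dB SPL.

89.84 dB SPL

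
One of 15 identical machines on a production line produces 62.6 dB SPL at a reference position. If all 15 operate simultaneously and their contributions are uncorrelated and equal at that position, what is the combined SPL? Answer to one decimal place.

74.4 dB SPL

15 equal incoherent sources raise the level by 10·log₁₀(15) = 11.76 dB.
L_total = 62.6 + 11.76 = 74.4 dB SPL.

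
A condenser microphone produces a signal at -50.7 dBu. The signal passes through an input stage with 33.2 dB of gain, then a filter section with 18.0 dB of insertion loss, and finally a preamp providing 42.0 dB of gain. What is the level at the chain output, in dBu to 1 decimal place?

Cascaded gains and losses add directly in dB.
-50.7 + 33.2 − 18.0 + 42.0 = +6.5 dBu.

+6.5 dBu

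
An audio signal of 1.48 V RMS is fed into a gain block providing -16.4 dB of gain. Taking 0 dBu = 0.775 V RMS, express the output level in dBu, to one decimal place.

-10.8 dBu

Input level: 20·log₁₀(1.48/0.775) = 5.62 dBu.
Output: 5.62 − 16.4 = -10.8 dBu.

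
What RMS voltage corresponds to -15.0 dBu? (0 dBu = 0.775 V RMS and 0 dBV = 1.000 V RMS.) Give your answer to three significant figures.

V = 0.775 V × 10^(-15.0/20).
= 0.775 × 0.1778 = 0.138 V.

0.138 V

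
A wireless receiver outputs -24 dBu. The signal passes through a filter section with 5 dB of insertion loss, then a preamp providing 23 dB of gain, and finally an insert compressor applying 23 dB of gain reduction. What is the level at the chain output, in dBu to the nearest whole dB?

-29 dBu

In dB, series stages simply add:
-24 − 5 + 23 − 23 = -29 dBu.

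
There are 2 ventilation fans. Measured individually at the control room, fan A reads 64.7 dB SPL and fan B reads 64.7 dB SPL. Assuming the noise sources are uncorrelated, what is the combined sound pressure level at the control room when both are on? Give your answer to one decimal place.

Uncorrelated sources add in intensity (power), not in dB.
L_total = 10·log₁₀(10^(64.7/10) + 10^(64.7/10)) = 10·log₁₀(5902000) = 67.7 dB SPL.

67.7 dB SPL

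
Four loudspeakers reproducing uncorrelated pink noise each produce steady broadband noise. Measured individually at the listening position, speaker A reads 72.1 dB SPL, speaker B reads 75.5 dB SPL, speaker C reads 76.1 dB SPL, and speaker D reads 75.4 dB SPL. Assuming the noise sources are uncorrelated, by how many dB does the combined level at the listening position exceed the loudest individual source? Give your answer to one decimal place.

4.9 dB

Uncorrelated sources add in intensity (power), not in dB.
L_total = 10·log₁₀(10^(72.1/10) + 10^(75.5/10) + 10^(76.1/10) + 10^(75.4/10)) = 81.04 dB SPL.
Excess over the loudest (76.1 dB): 81.04 − 76.1 = 4.9 dB.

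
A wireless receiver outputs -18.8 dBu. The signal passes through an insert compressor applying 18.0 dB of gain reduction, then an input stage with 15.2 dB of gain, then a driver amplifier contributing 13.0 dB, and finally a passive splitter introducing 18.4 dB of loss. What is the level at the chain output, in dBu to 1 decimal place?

-27.0 dBu

Gain stages sum in dB:
-18.8 − 18.0 + 15.2 + 13.0 − 18.4 = -27.0 dBu.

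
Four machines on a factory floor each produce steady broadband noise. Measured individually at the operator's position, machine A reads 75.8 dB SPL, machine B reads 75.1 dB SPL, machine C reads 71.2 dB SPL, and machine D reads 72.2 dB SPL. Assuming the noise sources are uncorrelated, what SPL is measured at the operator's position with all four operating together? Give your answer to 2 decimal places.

80.01 dB SPL

Incoherent sources sum as intensities:
L_total = 10·log₁₀(10^(75.8/10) + 10^(75.1/10) + 10^(71.2/10) + 10^(72.2/10)) = 10·log₁₀(100200000) = 80.01 dB SPL.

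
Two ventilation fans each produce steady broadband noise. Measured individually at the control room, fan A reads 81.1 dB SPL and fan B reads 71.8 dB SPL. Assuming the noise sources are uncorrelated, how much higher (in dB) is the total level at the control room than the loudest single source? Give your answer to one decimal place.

Incoherent sources sum as intensities:
L_total = 10·log₁₀(10^(81.1/10) + 10^(71.8/10)) = 81.58 dB SPL.
Excess over the loudest (81.1 dB): 81.58 − 81.1 = 0.5 dB.

0.5 dB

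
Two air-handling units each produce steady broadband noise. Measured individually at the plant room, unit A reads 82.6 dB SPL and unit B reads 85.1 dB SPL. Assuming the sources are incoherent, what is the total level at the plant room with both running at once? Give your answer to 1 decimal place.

Incoherent sources sum as intensities:
L_total = 10·log₁₀(10^(82.6/10) + 10^(85.1/10)) = 10·log₁₀(505600000) = 87.0 dB SPL.

87.0 dB SPL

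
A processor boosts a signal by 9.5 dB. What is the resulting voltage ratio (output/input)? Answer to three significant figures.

2.99

Voltage ratio = 10^(dB/20).
10^(9.5/20) = 10^(0.4750) = 2.99.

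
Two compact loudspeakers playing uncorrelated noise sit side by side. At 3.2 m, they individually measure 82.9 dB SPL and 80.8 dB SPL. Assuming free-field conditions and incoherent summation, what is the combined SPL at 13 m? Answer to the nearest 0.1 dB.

Combined at 3.2 m: 10·log₁₀(10^(82.9/10)+10^(80.8/10)) = 84.99 dB SPL.
Then apply −20·log₁₀(13/3.2) = -12.18 dB → 72.8 dB SPL.

72.8 dB SPL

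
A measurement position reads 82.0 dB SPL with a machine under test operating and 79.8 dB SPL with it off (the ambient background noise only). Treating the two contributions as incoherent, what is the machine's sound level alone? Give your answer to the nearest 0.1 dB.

Remove the background by subtracting linear intensities:
L_src = 10·log₁₀(10^(82.0/10) − 10^(79.8/10)) = 10·log₁₀(62990000) = 78.0 dB SPL.

78.0 dB SPL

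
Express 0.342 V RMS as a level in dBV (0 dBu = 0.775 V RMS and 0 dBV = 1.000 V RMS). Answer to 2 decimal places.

-9.32 dBV

dBV = 20·log₁₀(V / 1.000 V).
20·log₁₀(0.342/1.000) = -9.32 dBV.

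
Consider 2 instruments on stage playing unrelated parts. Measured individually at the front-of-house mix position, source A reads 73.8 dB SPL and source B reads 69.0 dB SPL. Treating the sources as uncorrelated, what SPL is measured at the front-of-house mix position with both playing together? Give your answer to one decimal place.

Incoherent sources sum as intensities:
L_total = 10·log₁₀(10^(73.8/10) + 10^(69.0/10)) = 10·log₁₀(31930000) = 75.0 dB SPL.

75.0 dB SPL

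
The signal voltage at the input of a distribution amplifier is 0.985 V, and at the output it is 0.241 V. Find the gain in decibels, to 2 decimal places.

-12.23 dB

For a voltage ratio, dB = 20·log₁₀(V₂/V₁).
20·log₁₀(0.241/0.985) = 20·log₁₀(0.2447) = -12.23 dB.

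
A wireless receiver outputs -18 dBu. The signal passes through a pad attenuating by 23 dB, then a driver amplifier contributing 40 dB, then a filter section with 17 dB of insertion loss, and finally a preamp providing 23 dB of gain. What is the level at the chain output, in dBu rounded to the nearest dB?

Gain stages sum in dB:
-18 − 23 + 40 − 17 + 23 = +5 dBu.

+5 dBu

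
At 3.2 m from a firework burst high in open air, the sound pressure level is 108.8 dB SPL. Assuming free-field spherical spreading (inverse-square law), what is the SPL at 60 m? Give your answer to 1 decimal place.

For a point source in a free field, ΔL = −20·log₁₀(d₂/d₁).
ΔL = −20·log₁₀(60/3.2) = -25.46 dB, so L₂ = 108.8 + (-25.46) = 83.3 dB SPL.

83.3 dB SPL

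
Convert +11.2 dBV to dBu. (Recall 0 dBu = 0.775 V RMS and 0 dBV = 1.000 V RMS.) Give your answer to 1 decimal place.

+13.4 dBu

The offset between the scales is 20·log₁₀(0.775/1.000) = −2.214 dB.
So dBu = +11.2 + 2.214 = +13.4 dBu.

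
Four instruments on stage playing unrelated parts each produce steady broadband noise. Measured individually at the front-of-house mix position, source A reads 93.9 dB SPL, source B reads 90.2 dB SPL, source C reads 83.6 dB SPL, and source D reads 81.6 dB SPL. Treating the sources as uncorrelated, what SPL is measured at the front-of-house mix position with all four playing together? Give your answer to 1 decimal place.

95.9 dB SPL

Incoherent sources sum as intensities:
L_total = 10·log₁₀(10^(93.9/10) + 10^(90.2/10) + 10^(83.6/10) + 10^(81.6/10)) = 10·log₁₀(3875000000) = 95.9 dB SPL.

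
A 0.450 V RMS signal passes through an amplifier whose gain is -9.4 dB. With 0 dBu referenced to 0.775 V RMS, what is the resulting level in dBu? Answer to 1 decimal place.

-14.1 dBu

Input level: 20·log₁₀(0.450/0.775) = -4.72 dBu.
Output: -4.72 − 9.4 = -14.1 dBu.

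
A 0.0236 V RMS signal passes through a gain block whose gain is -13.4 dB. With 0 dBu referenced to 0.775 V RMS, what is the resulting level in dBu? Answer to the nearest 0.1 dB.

Input level: 20·log₁₀(0.0236/0.775) = -30.33 dBu.
Output: -30.33 − 13.4 = -43.7 dBu.

-43.7 dBu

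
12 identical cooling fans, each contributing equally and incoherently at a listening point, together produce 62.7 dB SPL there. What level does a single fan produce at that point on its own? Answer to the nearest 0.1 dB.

51.9 dB SPL

12 equal incoherent sources add 10·log₁₀(12) = 10.79 dB over one source.
L_one = 62.7 − 10.79 = 51.9 dB SPL.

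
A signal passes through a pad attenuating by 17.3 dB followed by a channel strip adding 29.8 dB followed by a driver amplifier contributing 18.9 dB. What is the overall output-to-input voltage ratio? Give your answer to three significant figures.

37.2

Net gain = (−17.3) + 29.8 + 18.9 = 31.4 dB.
Voltage ratio = 10^(31.4/20) = 37.2.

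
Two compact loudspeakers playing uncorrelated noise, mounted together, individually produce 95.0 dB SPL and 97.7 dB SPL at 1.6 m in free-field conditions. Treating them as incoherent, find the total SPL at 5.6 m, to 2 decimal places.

88.69 dB SPL

Combined at 1.6 m: 10·log₁₀(10^(95.0/10)+10^(97.7/10)) = 99.567 dB SPL.
Then apply −20·log₁₀(5.6/1.6) = -10.881 dB → 88.69 dB SPL.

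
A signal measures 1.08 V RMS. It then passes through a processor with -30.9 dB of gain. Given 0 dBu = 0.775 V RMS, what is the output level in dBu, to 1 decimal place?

-28.0 dBu

Input level: 20·log₁₀(1.08/0.775) = 2.88 dBu.
Output: 2.88 − 30.9 = -28.0 dBu.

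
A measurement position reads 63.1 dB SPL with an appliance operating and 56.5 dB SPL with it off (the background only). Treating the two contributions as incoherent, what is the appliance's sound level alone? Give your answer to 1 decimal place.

Subtract intensities: L_src = 10·log₁₀(10^(L_total/10) − 10^(L_bg/10)).
L_src = 10·log₁₀(10^(63.1/10) − 10^(56.5/10)) = 10·log₁₀(1595000) = 62.0 dB SPL.

62.0 dB SPL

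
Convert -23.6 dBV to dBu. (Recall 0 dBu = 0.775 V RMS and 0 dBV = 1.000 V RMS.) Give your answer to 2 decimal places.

-21.39 dBu

The offset between the scales is 20·log₁₀(0.775/1.000) = −2.214 dB.
So dBu = -23.6 + 2.214 = -21.39 dBu.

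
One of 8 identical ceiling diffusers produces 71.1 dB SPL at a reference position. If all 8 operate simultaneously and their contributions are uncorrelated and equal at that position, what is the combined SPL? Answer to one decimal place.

80.1 dB SPL

8 equal incoherent sources raise the level by 10·log₁₀(8) = 9.03 dB.
L_total = 71.1 + 9.03 = 80.1 dB SPL.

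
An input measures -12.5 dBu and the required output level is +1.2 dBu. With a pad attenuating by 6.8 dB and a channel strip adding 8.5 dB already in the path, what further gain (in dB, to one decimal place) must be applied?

The required make-up gain is the shortfall in the dB sum.
G = +1.2 − (-12.5) + 6.8 − 8.5 = 12.0 dB.

12.0 dB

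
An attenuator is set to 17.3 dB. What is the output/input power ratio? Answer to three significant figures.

Power ratio = 10^(dB/10).
10^(-17.3/10) = 10^(-1.730) = 0.0186.

0.0186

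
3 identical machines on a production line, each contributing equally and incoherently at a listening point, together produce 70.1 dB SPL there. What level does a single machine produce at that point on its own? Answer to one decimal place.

65.3 dB SPL

3 equal incoherent sources add 10·log₁₀(3) = 4.77 dB over one source.
L_one = 70.1 − 4.77 = 65.3 dB SPL.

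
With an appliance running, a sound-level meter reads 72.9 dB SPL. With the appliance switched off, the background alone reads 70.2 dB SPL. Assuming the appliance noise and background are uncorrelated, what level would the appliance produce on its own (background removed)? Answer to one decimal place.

Remove the background by subtracting linear intensities:
L_src = 10·log₁₀(10^(72.9/10) − 10^(70.2/10)) = 10·log₁₀(9027000) = 69.6 dB SPL.

69.6 dB SPL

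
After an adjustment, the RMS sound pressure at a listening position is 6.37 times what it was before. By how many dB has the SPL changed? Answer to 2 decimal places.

16.08 dB

Sound pressure is an amplitude quantity: ΔL = 20·log₁₀(p₂/p₁).
20·log₁₀(6.37) = 16.08 dB.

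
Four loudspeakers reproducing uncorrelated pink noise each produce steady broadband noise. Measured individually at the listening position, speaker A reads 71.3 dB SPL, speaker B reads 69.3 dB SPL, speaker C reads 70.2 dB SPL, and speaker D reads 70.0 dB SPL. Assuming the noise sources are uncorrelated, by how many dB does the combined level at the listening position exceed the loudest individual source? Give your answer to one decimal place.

5.0 dB

Incoherent sources sum as intensities:
L_total = 10·log₁₀(10^(71.3/10) + 10^(69.3/10) + 10^(70.2/10) + 10^(70.0/10)) = 76.28 dB SPL.
Excess over the loudest (71.3 dB): 76.28 − 71.3 = 5.0 dB.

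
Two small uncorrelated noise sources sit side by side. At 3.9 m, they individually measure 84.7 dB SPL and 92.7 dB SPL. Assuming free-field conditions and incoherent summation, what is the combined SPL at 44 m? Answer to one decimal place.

72.3 dB SPL

Combined at 3.9 m: 10·log₁₀(10^(84.7/10)+10^(92.7/10)) = 93.34 dB SPL.
Then apply −20·log₁₀(44/3.9) = -21.05 dB → 72.3 dB SPL.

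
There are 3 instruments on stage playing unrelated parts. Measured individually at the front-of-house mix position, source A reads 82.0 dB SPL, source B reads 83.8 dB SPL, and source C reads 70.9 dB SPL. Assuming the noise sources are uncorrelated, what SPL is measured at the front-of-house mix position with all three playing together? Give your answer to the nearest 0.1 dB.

Uncorrelated sources add in intensity (power), not in dB.
L_total = 10·log₁₀(10^(82.0/10) + 10^(83.8/10) + 10^(70.9/10)) = 10·log₁₀(410700000) = 86.1 dB SPL.

86.1 dB SPL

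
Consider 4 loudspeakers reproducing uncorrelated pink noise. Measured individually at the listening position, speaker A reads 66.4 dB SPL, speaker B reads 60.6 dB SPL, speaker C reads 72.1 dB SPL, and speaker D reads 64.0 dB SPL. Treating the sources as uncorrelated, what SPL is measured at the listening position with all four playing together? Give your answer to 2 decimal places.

Incoherent sources sum as intensities:
L_total = 10·log₁₀(10^(66.4/10) + 10^(60.6/10) + 10^(72.1/10) + 10^(64.0/10)) = 10·log₁₀(24240000) = 73.85 dB SPL.

73.85 dB SPL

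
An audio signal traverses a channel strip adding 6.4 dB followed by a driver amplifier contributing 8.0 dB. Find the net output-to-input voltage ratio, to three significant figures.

Net gain = 6.4 + 8.0 = 14.4 dB.
Voltage ratio = 10^(14.4/20) = 5.25.

5.25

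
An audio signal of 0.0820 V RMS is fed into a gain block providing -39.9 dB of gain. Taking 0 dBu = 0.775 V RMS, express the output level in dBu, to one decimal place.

-59.4 dBu

Input level: 20·log₁₀(0.0820/0.775) = -19.51 dBu.
Output: -19.51 − 39.9 = -59.4 dBu.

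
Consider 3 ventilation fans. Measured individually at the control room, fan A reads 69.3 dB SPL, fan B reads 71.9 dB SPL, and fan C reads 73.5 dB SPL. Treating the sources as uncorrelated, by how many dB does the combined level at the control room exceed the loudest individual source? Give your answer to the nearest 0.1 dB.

Incoherent sources sum as intensities:
L_total = 10·log₁₀(10^(69.3/10) + 10^(71.9/10) + 10^(73.5/10)) = 76.66 dB SPL.
Excess over the loudest (73.5 dB): 76.66 − 73.5 = 3.2 dB.

3.2 dB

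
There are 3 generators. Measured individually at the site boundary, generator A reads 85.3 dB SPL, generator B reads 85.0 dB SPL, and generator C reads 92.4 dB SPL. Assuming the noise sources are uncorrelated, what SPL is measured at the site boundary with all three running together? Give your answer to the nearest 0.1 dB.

Add the sources as powers (linear), then convert back to dB:
L_total = 10·log₁₀(10^(85.3/10) + 10^(85.0/10) + 10^(92.4/10)) = 10·log₁₀(2393000000) = 93.8 dB SPL.

93.8 dB SPL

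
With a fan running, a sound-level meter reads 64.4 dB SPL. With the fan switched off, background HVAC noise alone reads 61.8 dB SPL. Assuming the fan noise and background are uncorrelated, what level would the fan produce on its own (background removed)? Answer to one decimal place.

Subtract intensities: L_src = 10·log₁₀(10^(L_total/10) − 10^(L_bg/10)).
L_src = 10·log₁₀(10^(64.4/10) − 10^(61.8/10)) = 10·log₁₀(1241000) = 60.9 dB SPL.

60.9 dB SPL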